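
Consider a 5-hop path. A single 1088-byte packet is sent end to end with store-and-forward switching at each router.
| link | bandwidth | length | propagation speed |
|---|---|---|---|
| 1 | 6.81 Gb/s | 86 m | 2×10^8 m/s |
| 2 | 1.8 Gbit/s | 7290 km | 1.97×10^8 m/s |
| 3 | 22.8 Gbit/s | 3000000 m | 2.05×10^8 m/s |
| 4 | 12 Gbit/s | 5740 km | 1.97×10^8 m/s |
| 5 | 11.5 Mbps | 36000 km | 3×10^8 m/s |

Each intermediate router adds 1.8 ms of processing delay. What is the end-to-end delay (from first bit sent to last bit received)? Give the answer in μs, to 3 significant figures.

209000 μs

L = 1088 × 8 = 8704 bits.
Transmission delays (L/R per hop): 1.27812, 4.83556, 0.381754, 0.725333, 756.87 μs; sum = 764.09 μs.
Propagation delays (d/s per hop): 0.43, 37005.1, 14634.1, 29137.1, 120000 μs; sum = 200777 μs.
Processing at 4 router(s): 4 × 1.8 ms = 7200 μs.
End-to-end = 209000 μs.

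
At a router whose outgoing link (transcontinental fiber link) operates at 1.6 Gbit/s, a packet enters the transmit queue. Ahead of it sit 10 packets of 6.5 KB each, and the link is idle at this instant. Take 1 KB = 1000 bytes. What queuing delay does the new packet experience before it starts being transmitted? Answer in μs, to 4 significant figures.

325.0 μs

Each queued packet: L/R = 52000/1600000000 = 32.5 μs.
10 queued → 325 μs.
Queuing delay = 325.0 μs.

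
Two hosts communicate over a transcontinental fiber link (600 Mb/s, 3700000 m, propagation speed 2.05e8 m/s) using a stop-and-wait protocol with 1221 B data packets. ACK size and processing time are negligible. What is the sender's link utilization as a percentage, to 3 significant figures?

t_tx = L/R = 9768/600000000 = 1.628e-05 s.
t_prop = 3700000/2.05e+08 = 0.0180488 s; RTT = 0.0360976 s.
Cycle = t_tx + RTT = 0.0361138 s.
Utilization = t_tx / cycle = 1.628e-05/0.0361138 = 0.0451 %.

0.0451 %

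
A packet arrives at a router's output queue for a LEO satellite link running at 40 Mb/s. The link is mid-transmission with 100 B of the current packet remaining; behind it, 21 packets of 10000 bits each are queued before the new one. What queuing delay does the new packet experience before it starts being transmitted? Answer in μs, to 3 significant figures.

5270 μs

Each queued packet: L/R = 10000/40000000 = 250 μs.
21 queued → 5250 μs.
Plus remaining 800 bits of current packet: 20 μs.
Queuing delay = 5270 μs.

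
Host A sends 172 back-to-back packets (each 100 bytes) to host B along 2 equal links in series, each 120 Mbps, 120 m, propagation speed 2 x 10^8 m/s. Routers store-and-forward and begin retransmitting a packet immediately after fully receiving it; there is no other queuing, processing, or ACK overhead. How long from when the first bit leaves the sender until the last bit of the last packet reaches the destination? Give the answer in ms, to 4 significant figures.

Per-hop transmission t_tx = L/R = 800/120000000 = 0.00666667 ms.
Per-hop propagation t_prop = 120/200000000 = 0.0006 ms.
Pipeline fill: first packet needs 2·t_tx to clear all hops; remaining 171 packets each add one t_tx.
Total = (2+172-1)·t_tx + 2·t_prop = 173·0.00666667 + 2·0.0006 = 1.155 ms.

1.155 ms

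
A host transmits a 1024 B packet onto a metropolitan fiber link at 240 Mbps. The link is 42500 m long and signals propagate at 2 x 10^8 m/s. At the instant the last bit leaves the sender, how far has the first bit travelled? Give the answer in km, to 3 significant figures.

t_tx = L/R = 8192/240000000 = 3.41333e-05 s.
Distance = s × t_tx = 200000000 × 3.41333e-05 = 6.83 km.

6.83 km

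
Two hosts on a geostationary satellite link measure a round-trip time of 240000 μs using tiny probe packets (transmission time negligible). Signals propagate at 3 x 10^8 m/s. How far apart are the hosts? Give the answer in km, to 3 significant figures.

36000 km

One-way propagation = RTT/2 = 120000 μs.
d = s × t = 300000000 × 0.12 = 36000 km.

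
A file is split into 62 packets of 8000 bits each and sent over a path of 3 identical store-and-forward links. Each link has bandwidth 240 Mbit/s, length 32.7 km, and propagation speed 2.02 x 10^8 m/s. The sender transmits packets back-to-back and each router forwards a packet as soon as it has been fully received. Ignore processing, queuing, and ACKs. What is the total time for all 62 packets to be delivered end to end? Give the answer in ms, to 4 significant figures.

Per-hop transmission t_tx = L/R = 8000/240000000 = 0.0333333 ms.
Per-hop propagation t_prop = 32700/202000000 = 0.161881 ms.
Pipeline fill: first packet needs 3·t_tx to clear all hops; remaining 61 packets each add one t_tx.
Total = (3+62-1)·t_tx + 3·t_prop = 64·0.0333333 + 3·0.161881 = 2.619 ms.

2.619 ms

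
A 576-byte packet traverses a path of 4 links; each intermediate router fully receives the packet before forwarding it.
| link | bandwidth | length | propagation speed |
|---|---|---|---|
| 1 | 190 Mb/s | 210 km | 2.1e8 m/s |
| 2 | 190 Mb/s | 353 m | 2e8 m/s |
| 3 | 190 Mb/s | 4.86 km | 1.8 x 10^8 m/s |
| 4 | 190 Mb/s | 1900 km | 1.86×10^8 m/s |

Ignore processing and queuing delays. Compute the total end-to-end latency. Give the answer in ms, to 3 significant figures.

L = 576 × 8 = 4608 bits.
Transmission delay per hop = L/R = 4608/190000000 = 0.0242526 ms; 4 hops → 0.0970105 ms.
Propagation delays (d/s per hop): 1, 0.001765, 0.027, 10.2151 ms; sum = 11.2438 ms.
End-to-end = 11.3 ms.

11.3 ms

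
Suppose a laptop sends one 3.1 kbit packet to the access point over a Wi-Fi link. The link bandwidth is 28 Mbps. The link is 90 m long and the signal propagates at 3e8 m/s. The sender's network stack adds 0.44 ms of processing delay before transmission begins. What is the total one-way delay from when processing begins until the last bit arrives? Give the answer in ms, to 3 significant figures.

0.551 ms

L = 3100 bits.
Transmission delay = L/R = 3100 / 28000000 = 0.110714 ms.
Propagation delay = d/s = 90 m / 300000000 m/s = 0.0003 ms.
Plus processing delay 0.44 ms = 0.44 ms.
Total = 0.551 ms.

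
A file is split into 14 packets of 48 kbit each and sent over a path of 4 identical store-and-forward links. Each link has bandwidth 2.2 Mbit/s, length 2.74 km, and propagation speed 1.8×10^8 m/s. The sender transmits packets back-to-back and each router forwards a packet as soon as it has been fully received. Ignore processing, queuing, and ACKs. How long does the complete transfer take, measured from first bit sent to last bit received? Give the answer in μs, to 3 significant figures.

371000 μs

Per-hop transmission t_tx = L/R = 48000/2200000 = 21818.2 μs.
Per-hop propagation t_prop = 2740/180000000 = 15.2222 μs.
Pipeline fill: first packet needs 4·t_tx to clear all hops; remaining 13 packets each add one t_tx.
Total = (4+14-1)·t_tx + 4·t_prop = 17·21818.2 + 4·15.2222 = 371000 μs.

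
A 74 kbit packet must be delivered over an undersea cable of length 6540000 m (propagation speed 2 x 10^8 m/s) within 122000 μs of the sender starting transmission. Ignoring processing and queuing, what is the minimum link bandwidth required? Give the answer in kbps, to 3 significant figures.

829 kbps

Propagation delay = 6540000 / 200000000 = 32700 μs.
Transmission budget = 122000 − 32700 = 89300 μs.
R ≥ L / t_tx = 74000 bits / 0.0893 s = 829 kbps.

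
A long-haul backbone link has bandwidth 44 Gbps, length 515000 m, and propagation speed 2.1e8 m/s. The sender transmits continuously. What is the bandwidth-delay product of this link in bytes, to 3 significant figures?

Propagation delay = 515000 / 210000000 = 0.00245238 s.
BDP = R × t_prop = 44000000000 × 0.00245238 = 107905000 bits.
In bytes: 107905000/8 = 13500000 bytes.

13500000 bytes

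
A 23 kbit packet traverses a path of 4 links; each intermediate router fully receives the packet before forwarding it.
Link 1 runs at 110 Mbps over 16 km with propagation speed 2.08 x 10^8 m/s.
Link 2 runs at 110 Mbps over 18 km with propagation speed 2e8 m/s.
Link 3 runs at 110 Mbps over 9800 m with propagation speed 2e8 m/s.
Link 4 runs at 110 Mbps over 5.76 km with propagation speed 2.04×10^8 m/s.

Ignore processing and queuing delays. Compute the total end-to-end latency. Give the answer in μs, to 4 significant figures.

L = 23000 bits.
Transmission delay per hop = L/R = 23000/110000000 = 209.091 μs; 4 hops → 836.364 μs.
Propagation delays (d/s per hop): 76.9231, 90, 49, 28.2353 μs; sum = 244.158 μs.
End-to-end = 1081 μs.

1081 μs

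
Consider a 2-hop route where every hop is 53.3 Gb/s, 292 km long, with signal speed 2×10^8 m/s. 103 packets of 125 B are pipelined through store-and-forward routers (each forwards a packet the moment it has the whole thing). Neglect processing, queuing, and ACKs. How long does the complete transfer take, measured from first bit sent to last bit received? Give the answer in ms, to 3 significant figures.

2.92 ms

Per-hop transmission t_tx = L/R = 1000/53300000000 = 1.87617e-05 ms.
Per-hop propagation t_prop = 292000/200000000 = 1.46 ms.
Pipeline fill: first packet needs 2·t_tx to clear all hops; remaining 102 packets each add one t_tx.
Total = (2+103-1)·t_tx + 2·t_prop = 104·1.87617e-05 + 2·1.46 = 2.92 ms.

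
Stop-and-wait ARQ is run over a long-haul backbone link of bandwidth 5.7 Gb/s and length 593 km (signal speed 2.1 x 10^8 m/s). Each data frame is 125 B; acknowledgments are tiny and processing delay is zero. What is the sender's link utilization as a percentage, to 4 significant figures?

t_tx = L/R = 1000/5700000000 = 1.75439e-07 s.
t_prop = 593000/210000000 = 0.00282381 s; RTT = 0.00564762 s.
Cycle = t_tx + RTT = 0.00564779 s.
Utilization = t_tx / cycle = 1.75439e-07/0.00564779 = 0.003106 %.

0.003106 %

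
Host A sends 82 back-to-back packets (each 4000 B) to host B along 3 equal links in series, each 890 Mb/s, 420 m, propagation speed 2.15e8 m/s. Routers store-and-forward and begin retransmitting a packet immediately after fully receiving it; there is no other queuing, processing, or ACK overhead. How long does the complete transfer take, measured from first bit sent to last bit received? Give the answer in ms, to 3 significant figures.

3.03 ms

Per-hop transmission t_tx = L/R = 32000/890000000 = 0.0359551 ms.
Per-hop propagation t_prop = 420/215000000 = 0.00195349 ms.
Pipeline fill: first packet needs 3·t_tx to clear all hops; remaining 81 packets each add one t_tx.
Total = (3+82-1)·t_tx + 3·t_prop = 84·0.0359551 + 3·0.00195349 = 3.03 ms.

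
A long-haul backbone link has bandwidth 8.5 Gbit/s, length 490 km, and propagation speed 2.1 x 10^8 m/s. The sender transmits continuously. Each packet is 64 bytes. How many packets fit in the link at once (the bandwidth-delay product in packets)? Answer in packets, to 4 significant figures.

38740 packets

Propagation delay = 490000 / 210000000 = 0.00233333 s.
BDP = R × t_prop = 8500000000 × 0.00233333 = 19833300 bits.
In packets of 512 bits: 38740 packets.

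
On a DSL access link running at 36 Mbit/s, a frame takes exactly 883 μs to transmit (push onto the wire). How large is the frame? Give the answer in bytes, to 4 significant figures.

L = R × t_tx = 36000000 b/s × 0.000883 s = 31788 bits.
In bytes: 31788 / 8 = 3974 bytes.

3974 bytes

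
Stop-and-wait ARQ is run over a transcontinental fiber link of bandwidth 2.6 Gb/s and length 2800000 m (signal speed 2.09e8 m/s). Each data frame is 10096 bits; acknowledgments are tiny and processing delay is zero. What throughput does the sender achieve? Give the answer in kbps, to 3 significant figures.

377 kbps

t_tx = L/R = 10096/2600000000 = 3.88308e-06 s.
t_prop = 2800000/209000000 = 0.0133971 s; RTT = 0.0267943 s.
Cycle = t_tx + RTT = 0.0267981 s.
Throughput = L / cycle = 10096 / 0.0267981 = 377 kbps.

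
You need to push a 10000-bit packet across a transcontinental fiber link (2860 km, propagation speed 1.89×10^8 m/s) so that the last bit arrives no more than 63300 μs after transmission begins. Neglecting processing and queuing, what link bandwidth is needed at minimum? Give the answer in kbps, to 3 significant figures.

Propagation delay = 2860000 / 189000000 = 15132.3 μs.
Transmission budget = 63300 − 15132.3 = 48167.7 μs.
R ≥ L / t_tx = 10000 bits / 0.0481677 s = 208 kbps.

208 kbps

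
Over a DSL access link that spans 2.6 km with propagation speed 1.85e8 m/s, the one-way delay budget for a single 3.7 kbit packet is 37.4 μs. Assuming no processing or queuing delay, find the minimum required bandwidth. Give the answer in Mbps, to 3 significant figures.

158 Mbps

Propagation delay = 2600 / 185000000 = 14.0541 μs.
Transmission budget = 37.4 − 14.0541 = 23.3459 μs.
R ≥ L / t_tx = 3700 bits / 2.33459e-05 s = 158 Mbps.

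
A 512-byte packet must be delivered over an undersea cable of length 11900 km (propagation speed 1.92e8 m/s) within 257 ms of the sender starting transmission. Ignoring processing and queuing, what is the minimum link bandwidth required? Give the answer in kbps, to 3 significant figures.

21.0 kbps

L = 4096 bits.
Propagation delay = 11900000 / 192000000 = 61.9792 ms.
Transmission budget = 257 − 61.9792 = 195.021 ms.
R ≥ L / t_tx = 4096 bits / 0.195021 s = 21.0 kbps.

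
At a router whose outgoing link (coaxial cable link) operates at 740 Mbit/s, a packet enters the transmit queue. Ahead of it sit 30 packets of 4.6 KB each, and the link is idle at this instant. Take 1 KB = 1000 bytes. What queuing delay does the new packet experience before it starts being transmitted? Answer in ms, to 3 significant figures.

Each queued packet: L/R = 36800/740000000 = 0.0497297 ms.
30 queued → 1.49189 ms.
Queuing delay = 1.49 ms.

1.49 ms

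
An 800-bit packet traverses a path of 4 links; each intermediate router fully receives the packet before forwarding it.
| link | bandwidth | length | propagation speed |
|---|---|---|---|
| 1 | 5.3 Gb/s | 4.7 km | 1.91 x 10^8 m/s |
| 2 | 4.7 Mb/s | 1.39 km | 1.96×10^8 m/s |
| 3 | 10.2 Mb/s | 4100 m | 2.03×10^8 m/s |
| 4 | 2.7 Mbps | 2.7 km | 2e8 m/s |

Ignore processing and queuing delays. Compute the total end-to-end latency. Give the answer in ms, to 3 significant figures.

Transmission delays (L/R per hop): 0.000150943, 0.170213, 0.0784314, 0.296296 ms; sum = 0.545091 ms.
Propagation delays (d/s per hop): 0.0246073, 0.00709184, 0.020197, 0.0135 ms; sum = 0.0653962 ms.
End-to-end = 0.610 ms.

0.610 ms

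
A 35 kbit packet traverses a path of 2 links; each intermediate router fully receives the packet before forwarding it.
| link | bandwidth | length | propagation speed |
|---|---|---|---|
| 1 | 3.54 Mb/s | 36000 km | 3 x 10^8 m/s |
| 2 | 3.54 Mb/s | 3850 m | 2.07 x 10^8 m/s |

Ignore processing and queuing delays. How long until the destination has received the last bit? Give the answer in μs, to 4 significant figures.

L = 35000 bits.
Transmission delay per hop = L/R = 35000/3540000 = 9887.01 μs; 2 hops → 19774 μs.
Propagation delays (d/s per hop): 120000, 18.599 μs; sum = 120019 μs.
End-to-end = 139800 μs.

139800 μs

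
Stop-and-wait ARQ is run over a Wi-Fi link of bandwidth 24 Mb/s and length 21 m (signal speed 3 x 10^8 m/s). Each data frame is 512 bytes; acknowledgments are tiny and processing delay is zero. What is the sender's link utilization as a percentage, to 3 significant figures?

t_tx = L/R = 4096/24000000 = 0.000170667 s.
t_prop = 21/300000000 = 7e-08 s; RTT = 1.4e-07 s.
Cycle = t_tx + RTT = 0.000170807 s.
Utilization = t_tx / cycle = 0.000170667/0.000170807 = 99.9 %.

99.9 %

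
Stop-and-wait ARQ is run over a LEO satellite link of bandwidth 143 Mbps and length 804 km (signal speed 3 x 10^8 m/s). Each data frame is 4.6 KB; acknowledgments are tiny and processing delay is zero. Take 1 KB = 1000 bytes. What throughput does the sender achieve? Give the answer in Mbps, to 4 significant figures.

t_tx = L/R = 36800/143000000 = 0.000257343 s.
t_prop = 804000/300000000 = 0.00268 s; RTT = 0.00536 s.
Cycle = t_tx + RTT = 0.00561734 s.
Throughput = L / cycle = 36800 / 0.00561734 = 6.551 Mbps.

6.551 Mbps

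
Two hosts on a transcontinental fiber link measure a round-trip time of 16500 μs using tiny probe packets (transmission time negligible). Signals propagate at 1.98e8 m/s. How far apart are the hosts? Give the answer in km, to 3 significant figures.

One-way propagation = RTT/2 = 8250 μs.
d = s × t = 198000000 × 0.00825 = 1630 km.

1630 km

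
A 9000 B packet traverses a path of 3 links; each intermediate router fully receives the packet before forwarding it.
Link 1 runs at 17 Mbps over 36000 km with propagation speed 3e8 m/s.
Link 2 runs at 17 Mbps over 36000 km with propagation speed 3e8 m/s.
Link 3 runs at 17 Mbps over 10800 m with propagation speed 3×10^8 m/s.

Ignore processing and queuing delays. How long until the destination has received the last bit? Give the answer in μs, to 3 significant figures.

253000 μs

L = 9000 × 8 = 72000 bits.
Transmission delay per hop = L/R = 72000/17000000 = 4235.29 μs; 3 hops → 12705.9 μs.
Propagation delays (d/s per hop): 120000, 120000, 36 μs; sum = 240036 μs.
End-to-end = 253000 μs.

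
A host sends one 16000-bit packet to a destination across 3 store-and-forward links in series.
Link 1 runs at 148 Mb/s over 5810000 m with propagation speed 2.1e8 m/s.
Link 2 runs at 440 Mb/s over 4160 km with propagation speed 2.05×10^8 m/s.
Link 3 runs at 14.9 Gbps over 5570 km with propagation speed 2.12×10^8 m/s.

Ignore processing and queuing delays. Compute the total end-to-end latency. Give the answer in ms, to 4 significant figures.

74.38 ms

Transmission delays (L/R per hop): 0.108108, 0.0363636, 0.00107383 ms; sum = 0.145546 ms.
Propagation delays (d/s per hop): 27.6667, 20.2927, 26.2736 ms; sum = 74.2329 ms.
End-to-end = 74.38 ms.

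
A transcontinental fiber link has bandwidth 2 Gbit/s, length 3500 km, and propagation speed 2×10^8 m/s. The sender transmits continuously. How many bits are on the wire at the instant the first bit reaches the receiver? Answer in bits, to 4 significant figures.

35000000 bits

Propagation delay = 3500000 / 200000000 = 0.0175 s.
BDP = R × t_prop = 2000000000 × 0.0175 = 35000000 bits.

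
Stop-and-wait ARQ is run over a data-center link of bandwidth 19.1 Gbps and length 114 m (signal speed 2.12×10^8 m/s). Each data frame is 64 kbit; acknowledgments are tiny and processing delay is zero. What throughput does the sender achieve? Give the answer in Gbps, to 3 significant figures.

t_tx = L/R = 64000/19100000000 = 3.35079e-06 s.
t_prop = 114/212000000 = 5.37736e-07 s; RTT = 1.07547e-06 s.
Cycle = t_tx + RTT = 4.42626e-06 s.
Throughput = L / cycle = 64000 / 4.42626e-06 = 14.5 Gbps.

14.5 Gbps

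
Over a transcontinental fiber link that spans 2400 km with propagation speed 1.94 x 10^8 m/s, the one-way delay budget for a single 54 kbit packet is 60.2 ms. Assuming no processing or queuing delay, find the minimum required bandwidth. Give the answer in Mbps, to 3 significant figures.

Propagation delay = 2400000 / 194000000 = 12.3711 ms.
Transmission budget = 60.2 − 12.3711 = 47.8289 ms.
R ≥ L / t_tx = 54000 bits / 0.0478289 s = 1.13 Mbps.

1.13 Mbps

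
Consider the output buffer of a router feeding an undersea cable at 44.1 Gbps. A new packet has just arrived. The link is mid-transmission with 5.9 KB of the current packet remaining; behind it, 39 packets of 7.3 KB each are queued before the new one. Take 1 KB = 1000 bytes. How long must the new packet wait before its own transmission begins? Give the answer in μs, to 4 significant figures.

Each queued packet: L/R = 58400/44100000000 = 1.32426 μs.
39 queued → 51.6463 μs.
Plus remaining 47200 bits of current packet: 1.07029 μs.
Queuing delay = 52.72 μs.

52.72 μs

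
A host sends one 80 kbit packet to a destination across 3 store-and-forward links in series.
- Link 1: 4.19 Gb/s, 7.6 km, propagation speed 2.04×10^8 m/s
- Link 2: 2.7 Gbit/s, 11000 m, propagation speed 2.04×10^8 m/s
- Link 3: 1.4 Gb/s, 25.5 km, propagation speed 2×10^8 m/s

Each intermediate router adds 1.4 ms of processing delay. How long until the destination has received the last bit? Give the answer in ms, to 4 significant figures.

3.125 ms

L = 80000 bits.
Transmission delays (L/R per hop): 0.0190931, 0.0296296, 0.0571429 ms; sum = 0.105866 ms.
Propagation delays (d/s per hop): 0.0372549, 0.0539216, 0.1275 ms; sum = 0.218676 ms.
Processing at 2 router(s): 2 × 1.4 ms = 2.8 ms.
End-to-end = 3.125 ms.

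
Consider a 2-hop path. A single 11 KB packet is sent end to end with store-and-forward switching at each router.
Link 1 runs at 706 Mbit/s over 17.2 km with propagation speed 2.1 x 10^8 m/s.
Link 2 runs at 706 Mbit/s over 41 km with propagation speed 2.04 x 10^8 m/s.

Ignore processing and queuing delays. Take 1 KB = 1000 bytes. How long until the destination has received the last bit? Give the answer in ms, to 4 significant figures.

L = 88000 bits.
Transmission delay per hop = L/R = 88000/706000000 = 0.124646 ms; 2 hops → 0.249292 ms.
Propagation delays (d/s per hop): 0.0819048, 0.20098 ms; sum = 0.282885 ms.
End-to-end = 0.5322 ms.

0.5322 ms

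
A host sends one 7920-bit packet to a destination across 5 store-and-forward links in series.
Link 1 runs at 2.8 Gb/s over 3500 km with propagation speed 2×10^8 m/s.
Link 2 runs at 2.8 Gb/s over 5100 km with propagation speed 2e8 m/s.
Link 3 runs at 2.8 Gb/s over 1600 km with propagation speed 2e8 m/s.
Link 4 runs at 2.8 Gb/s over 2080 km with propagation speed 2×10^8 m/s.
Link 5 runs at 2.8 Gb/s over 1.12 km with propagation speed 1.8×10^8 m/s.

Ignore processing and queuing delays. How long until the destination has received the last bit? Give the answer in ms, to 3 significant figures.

61.4 ms

Transmission delay per hop = L/R = 7920/2800000000 = 0.00282857 ms; 5 hops → 0.0141429 ms.
Propagation delays (d/s per hop): 17.5, 25.5, 8, 10.4, 0.00622222 ms; sum = 61.4062 ms.
End-to-end = 61.4 ms.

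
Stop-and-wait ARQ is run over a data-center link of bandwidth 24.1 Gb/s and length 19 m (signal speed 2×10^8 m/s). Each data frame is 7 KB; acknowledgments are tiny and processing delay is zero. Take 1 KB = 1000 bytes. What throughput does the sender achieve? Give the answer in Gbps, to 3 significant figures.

t_tx = L/R = 56000/24100000000 = 2.32365e-06 s.
t_prop = 19/200000000 = 9.5e-08 s; RTT = 1.9e-07 s.
Cycle = t_tx + RTT = 2.51365e-06 s.
Throughput = L / cycle = 56000 / 2.51365e-06 = 22.3 Gbps.

22.3 Gbps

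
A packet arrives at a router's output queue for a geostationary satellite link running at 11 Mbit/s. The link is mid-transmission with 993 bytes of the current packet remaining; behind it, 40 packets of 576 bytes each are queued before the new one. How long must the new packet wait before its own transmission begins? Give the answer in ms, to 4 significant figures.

17.48 ms

Each queued packet: L/R = 4608/11000000 = 0.418909 ms.
40 queued → 16.7564 ms.
Plus remaining 7944 bits of current packet: 0.722182 ms.
Queuing delay = 17.48 ms.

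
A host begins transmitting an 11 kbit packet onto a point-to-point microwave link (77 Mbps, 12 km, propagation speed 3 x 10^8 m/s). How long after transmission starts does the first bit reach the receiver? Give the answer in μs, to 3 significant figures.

First bit experiences only propagation delay: d/s = 12000/300000000 = 40.0 μs.

40.0 μs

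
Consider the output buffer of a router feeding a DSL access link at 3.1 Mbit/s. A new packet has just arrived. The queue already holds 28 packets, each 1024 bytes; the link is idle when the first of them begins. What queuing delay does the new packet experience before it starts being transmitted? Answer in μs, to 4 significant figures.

Each queued packet: L/R = 8192/3100000 = 2642.58 μs.
28 queued → 73992.3 μs.
Queuing delay = 73990 μs.

73990 μs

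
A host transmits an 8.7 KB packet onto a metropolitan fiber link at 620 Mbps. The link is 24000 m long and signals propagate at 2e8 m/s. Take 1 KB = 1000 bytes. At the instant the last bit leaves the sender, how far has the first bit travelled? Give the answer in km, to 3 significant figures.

22.5 km

t_tx = L/R = 69600/620000000 = 0.000112258 s.
Distance = s × t_tx = 200000000 × 0.000112258 = 22.5 km.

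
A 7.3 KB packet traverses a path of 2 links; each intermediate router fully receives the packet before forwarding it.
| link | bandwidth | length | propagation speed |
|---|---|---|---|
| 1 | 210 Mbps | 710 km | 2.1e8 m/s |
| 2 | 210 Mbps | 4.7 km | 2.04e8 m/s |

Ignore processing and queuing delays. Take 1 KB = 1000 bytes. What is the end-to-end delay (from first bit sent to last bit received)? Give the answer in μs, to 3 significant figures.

L = 58400 bits.
Transmission delay per hop = L/R = 58400/210000000 = 278.095 μs; 2 hops → 556.19 μs.
Propagation delays (d/s per hop): 3380.95, 23.0392 μs; sum = 3403.99 μs.
End-to-end = 3960 μs.

3960 μs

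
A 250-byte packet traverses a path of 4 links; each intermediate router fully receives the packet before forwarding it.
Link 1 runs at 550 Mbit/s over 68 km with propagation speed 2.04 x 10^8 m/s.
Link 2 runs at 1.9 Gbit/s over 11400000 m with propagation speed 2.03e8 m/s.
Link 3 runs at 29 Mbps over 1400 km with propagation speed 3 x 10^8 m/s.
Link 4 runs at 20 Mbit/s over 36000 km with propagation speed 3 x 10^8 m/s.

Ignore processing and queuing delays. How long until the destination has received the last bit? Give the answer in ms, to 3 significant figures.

181 ms

L = 250 × 8 = 2000 bits.
Transmission delays (L/R per hop): 0.00363636, 0.00105263, 0.0689655, 0.1 ms; sum = 0.173655 ms.
Propagation delays (d/s per hop): 0.333333, 56.1576, 4.66667, 120 ms; sum = 181.158 ms.
End-to-end = 181 ms.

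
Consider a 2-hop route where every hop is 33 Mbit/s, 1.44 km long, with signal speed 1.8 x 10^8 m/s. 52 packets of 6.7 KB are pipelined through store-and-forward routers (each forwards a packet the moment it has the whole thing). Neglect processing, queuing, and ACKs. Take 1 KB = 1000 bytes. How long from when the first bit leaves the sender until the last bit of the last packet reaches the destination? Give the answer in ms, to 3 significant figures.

86.1 ms

Per-hop transmission t_tx = L/R = 53600/33000000 = 1.62424 ms.
Per-hop propagation t_prop = 1440/180000000 = 0.008 ms.
Pipeline fill: first packet needs 2·t_tx to clear all hops; remaining 51 packets each add one t_tx.
Total = (2+52-1)·t_tx + 2·t_prop = 53·1.62424 + 2·0.008 = 86.1 ms.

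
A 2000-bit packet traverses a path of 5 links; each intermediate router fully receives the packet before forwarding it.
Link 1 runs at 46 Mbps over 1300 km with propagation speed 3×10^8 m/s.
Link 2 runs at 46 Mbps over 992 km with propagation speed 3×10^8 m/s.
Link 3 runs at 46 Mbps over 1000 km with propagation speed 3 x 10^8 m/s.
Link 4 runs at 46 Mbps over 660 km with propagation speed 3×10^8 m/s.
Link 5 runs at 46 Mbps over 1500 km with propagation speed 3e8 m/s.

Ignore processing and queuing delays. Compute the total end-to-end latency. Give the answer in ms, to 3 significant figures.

Transmission delay per hop = L/R = 2000/46000000 = 0.0434783 ms; 5 hops → 0.217391 ms.
Propagation delays (d/s per hop): 4.33333, 3.30667, 3.33333, 2.2, 5 ms; sum = 18.1733 ms.
End-to-end = 18.4 ms.

18.4 ms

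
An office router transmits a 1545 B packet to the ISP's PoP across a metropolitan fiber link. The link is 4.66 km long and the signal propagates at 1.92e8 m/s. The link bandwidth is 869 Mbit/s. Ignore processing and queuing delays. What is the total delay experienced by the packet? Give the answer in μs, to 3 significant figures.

L = 1545 × 8 = 12360 bits.
Transmission delay = L/R = 12360 / 869000000 = 14.2232 μs.
Propagation delay = d/s = 4660 m / 192000000 m/s = 24.2708 μs.
Total = 38.5 μs.

38.5 μs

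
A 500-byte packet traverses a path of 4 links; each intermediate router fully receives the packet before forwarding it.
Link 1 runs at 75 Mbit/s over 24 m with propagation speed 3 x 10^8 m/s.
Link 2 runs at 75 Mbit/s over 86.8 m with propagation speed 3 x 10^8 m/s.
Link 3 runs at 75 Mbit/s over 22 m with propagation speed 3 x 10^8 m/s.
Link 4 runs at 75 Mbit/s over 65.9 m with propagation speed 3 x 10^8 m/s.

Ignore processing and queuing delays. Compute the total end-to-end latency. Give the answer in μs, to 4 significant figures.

214.0 μs

L = 500 × 8 = 4000 bits.
Transmission delay per hop = L/R = 4000/75000000 = 53.3333 μs; 4 hops → 213.333 μs.
Propagation delays (d/s per hop): 0.08, 0.289333, 0.0733333, 0.219667 μs; sum = 0.662333 μs.
End-to-end = 214.0 μs.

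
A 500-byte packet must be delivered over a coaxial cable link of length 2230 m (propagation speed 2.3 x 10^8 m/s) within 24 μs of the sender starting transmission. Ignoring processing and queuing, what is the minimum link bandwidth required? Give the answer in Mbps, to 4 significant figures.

L = 4000 bits.
Propagation delay = 2230 / 2.3e+08 = 9.69565 μs.
Transmission budget = 24 − 9.69565 = 14.3043 μs.
R ≥ L / t_tx = 4000 bits / 1.43043e-05 s = 279.6 Mbps.

279.6 Mbps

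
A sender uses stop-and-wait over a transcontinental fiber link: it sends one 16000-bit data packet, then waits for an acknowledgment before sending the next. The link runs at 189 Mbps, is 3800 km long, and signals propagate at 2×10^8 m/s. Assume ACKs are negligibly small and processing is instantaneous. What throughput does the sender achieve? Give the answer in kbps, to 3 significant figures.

420 kbps

t_tx = L/R = 16000/189000000 = 8.46561e-05 s.
t_prop = 3800000/200000000 = 0.019 s; RTT = 0.038 s.
Cycle = t_tx + RTT = 0.0380847 s.
Throughput = L / cycle = 16000 / 0.0380847 = 420 kbps.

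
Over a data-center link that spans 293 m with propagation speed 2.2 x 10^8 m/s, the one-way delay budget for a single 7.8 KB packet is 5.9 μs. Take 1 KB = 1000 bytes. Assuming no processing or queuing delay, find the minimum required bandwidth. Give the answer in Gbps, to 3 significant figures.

13.7 Gbps

L = 62400 bits.
Propagation delay = 293 / 2.2e+08 = 1.33182 μs.
Transmission budget = 5.9 − 1.33182 = 4.56818 μs.
R ≥ L / t_tx = 62400 bits / 4.56818e-06 s = 13.7 Gbps.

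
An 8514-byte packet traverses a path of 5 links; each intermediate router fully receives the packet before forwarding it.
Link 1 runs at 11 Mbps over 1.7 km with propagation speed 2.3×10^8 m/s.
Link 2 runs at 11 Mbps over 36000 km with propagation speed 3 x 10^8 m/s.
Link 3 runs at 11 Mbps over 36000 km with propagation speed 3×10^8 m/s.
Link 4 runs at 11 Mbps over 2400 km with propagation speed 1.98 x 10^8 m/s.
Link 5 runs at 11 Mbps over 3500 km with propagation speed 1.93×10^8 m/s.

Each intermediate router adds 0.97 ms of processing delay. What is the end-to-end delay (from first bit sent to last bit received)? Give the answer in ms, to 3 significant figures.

305 ms

L = 8514 × 8 = 68112 bits.
Transmission delay per hop = L/R = 68112/11000000 = 6.192 ms; 5 hops → 30.96 ms.
Propagation delays (d/s per hop): 0.0073913, 120, 120, 12.1212, 18.1347 ms; sum = 270.263 ms.
Processing at 4 router(s): 4 × 0.97 ms = 3.88 ms.
End-to-end = 305 ms.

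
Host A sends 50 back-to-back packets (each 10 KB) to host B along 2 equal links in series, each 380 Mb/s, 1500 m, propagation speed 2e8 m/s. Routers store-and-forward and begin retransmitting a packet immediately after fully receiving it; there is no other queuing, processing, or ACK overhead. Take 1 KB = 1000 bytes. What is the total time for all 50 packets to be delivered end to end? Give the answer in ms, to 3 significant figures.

Per-hop transmission t_tx = L/R = 80000/380000000 = 0.210526 ms.
Per-hop propagation t_prop = 1500/200000000 = 0.0075 ms.
Pipeline fill: first packet needs 2·t_tx to clear all hops; remaining 49 packets each add one t_tx.
Total = (2+50-1)·t_tx + 2·t_prop = 51·0.210526 + 2·0.0075 = 10.8 ms.

10.8 ms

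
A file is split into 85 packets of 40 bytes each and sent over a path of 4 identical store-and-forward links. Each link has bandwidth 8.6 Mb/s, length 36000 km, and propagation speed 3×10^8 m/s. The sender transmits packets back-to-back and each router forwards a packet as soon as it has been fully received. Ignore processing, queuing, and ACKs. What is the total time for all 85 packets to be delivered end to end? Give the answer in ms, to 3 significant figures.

Per-hop transmission t_tx = L/R = 320/8600000 = 0.0372093 ms.
Per-hop propagation t_prop = 36000000/300000000 = 120 ms.
Pipeline fill: first packet needs 4·t_tx to clear all hops; remaining 84 packets each add one t_tx.
Total = (4+85-1)·t_tx + 4·t_prop = 88·0.0372093 + 4·120 = 483 ms.

483 ms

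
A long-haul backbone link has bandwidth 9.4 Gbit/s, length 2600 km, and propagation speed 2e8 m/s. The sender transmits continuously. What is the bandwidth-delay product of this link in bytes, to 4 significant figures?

Propagation delay = 2600000 / 200000000 = 0.013 s.
BDP = R × t_prop = 9400000000 × 0.013 = 122200000 bits.
In bytes: 122200000/8 = 15280000 bytes.

15280000 bytes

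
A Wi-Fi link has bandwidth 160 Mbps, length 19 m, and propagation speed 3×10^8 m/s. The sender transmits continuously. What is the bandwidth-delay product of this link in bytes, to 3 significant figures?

1.27 bytes

Propagation delay = 19 / 300000000 = 6.33333e-08 s.
BDP = R × t_prop = 160000000 × 6.33333e-08 = 10.1333 bits.
In bytes: 10.1333/8 = 1.27 bytes.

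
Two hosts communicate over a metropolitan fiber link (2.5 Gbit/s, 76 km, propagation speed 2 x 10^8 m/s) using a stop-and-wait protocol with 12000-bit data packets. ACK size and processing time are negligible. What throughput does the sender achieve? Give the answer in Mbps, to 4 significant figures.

t_tx = L/R = 12000/2500000000 = 4.8e-06 s.
t_prop = 76000/200000000 = 0.00038 s; RTT = 0.00076 s.
Cycle = t_tx + RTT = 0.0007648 s.
Throughput = L / cycle = 12000 / 0.0007648 = 15.69 Mbps.

15.69 Mbps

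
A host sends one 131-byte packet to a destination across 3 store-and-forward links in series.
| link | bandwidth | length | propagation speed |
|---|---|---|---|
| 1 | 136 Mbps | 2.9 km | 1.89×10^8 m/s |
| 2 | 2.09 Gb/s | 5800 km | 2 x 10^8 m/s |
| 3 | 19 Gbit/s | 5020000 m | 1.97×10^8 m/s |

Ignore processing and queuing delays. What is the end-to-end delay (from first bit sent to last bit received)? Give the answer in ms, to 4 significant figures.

L = 131 × 8 = 1048 bits.
Transmission delays (L/R per hop): 0.00770588, 0.000501435, 5.51579e-05 ms; sum = 0.00826248 ms.
Propagation delays (d/s per hop): 0.0153439, 29, 25.4822 ms; sum = 54.4976 ms.
End-to-end = 54.51 ms.

54.51 ms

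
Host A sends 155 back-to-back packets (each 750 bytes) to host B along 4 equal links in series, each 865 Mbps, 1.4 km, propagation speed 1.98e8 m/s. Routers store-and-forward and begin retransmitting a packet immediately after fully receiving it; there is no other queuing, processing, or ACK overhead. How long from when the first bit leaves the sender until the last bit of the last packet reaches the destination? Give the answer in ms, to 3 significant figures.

1.12 ms

Per-hop transmission t_tx = L/R = 6000/865000000 = 0.00693642 ms.
Per-hop propagation t_prop = 1400/198000000 = 0.00707071 ms.
Pipeline fill: first packet needs 4·t_tx to clear all hops; remaining 154 packets each add one t_tx.
Total = (4+155-1)·t_tx + 4·t_prop = 158·0.00693642 + 4·0.00707071 = 1.12 ms.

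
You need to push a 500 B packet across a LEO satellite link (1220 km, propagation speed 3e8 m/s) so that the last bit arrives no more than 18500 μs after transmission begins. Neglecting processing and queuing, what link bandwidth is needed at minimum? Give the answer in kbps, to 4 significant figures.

L = 4000 bits.
Propagation delay = 1220000 / 300000000 = 4066.67 μs.
Transmission budget = 18500 − 4066.67 = 14433.3 μs.
R ≥ L / t_tx = 4000 bits / 0.0144333 s = 277.1 kbps.

277.1 kbps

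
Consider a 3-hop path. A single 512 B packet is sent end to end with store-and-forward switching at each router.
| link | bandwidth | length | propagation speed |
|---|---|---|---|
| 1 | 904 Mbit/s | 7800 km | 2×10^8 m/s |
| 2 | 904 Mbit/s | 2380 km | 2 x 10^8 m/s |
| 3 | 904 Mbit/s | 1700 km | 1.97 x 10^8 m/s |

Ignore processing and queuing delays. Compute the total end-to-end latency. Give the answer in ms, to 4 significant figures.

59.54 ms

L = 512 × 8 = 4096 bits.
Transmission delay per hop = L/R = 4096/904000000 = 0.00453097 ms; 3 hops → 0.0135929 ms.
Propagation delays (d/s per hop): 39, 11.9, 8.62944 ms; sum = 59.5294 ms.
End-to-end = 59.54 ms.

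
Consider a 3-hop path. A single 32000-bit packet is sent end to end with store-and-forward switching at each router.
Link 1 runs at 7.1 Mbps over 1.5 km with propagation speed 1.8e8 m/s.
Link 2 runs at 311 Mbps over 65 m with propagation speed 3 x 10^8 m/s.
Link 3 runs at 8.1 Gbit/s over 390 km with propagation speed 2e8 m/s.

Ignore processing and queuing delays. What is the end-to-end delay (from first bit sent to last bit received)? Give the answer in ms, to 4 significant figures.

6.572 ms

Transmission delays (L/R per hop): 4.50704, 0.102894, 0.00395062 ms; sum = 4.61389 ms.
Propagation delays (d/s per hop): 0.00833333, 0.000216667, 1.95 ms; sum = 1.95855 ms.
End-to-end = 6.572 ms.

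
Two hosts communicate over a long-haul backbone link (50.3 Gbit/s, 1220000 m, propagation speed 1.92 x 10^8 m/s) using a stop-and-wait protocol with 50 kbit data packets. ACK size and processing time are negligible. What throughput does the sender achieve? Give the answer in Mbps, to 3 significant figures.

3.93 Mbps

t_tx = L/R = 50000/50300000000 = 9.94036e-07 s.
t_prop = 1220000/192000000 = 0.00635417 s; RTT = 0.0127083 s.
Cycle = t_tx + RTT = 0.0127093 s.
Throughput = L / cycle = 50000 / 0.0127093 = 3.93 Mbps.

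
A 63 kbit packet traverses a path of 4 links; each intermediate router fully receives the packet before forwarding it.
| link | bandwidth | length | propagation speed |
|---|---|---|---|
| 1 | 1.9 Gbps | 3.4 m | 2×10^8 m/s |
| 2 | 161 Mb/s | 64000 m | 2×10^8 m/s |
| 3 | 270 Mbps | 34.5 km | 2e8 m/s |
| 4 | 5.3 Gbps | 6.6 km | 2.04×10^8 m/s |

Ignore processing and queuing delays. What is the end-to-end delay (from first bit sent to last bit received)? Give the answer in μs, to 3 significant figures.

1190 μs

L = 63000 bits.
Transmission delays (L/R per hop): 33.1579, 391.304, 233.333, 11.8868 μs; sum = 669.682 μs.
Propagation delays (d/s per hop): 0.017, 320, 172.5, 32.3529 μs; sum = 524.87 μs.
End-to-end = 1190 μs.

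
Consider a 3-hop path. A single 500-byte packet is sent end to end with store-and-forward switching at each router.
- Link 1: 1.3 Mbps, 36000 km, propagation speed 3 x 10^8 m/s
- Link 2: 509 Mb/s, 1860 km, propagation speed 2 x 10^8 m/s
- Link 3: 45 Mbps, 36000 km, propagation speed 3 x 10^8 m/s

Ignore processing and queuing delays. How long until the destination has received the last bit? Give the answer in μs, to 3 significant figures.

L = 500 × 8 = 4000 bits.
Transmission delays (L/R per hop): 3076.92, 7.85855, 88.8889 μs; sum = 3173.67 μs.
Propagation delays (d/s per hop): 120000, 9300, 120000 μs; sum = 249300 μs.
End-to-end = 252000 μs.

252000 μs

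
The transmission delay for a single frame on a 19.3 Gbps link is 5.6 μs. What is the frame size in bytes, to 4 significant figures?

13510 bytes

L = R × t_tx = 19300000000 b/s × 5.6e-06 s = 108080 bits.
In bytes: 108080 / 8 = 13510 bytes.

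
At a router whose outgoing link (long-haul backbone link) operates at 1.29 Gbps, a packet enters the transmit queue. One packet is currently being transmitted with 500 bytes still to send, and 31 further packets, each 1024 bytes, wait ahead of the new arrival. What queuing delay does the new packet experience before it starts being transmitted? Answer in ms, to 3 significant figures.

Each queued packet: L/R = 8192/1290000000 = 0.00635039 ms.
31 queued → 0.196862 ms.
Plus remaining 4000 bits of current packet: 0.00310078 ms.
Queuing delay = 0.200 ms.

0.200 ms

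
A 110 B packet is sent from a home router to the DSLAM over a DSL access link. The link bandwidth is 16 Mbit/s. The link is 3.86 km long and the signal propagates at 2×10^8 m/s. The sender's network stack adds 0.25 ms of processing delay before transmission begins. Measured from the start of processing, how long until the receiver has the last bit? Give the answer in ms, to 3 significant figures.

0.324 ms

L = 110 × 8 = 880 bits.
Transmission delay = L/R = 880 / 16000000 = 0.055 ms.
Propagation delay = d/s = 3860 m / 200000000 m/s = 0.0193 ms.
Plus processing delay 0.25 ms = 0.25 ms.
Total = 0.324 ms.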